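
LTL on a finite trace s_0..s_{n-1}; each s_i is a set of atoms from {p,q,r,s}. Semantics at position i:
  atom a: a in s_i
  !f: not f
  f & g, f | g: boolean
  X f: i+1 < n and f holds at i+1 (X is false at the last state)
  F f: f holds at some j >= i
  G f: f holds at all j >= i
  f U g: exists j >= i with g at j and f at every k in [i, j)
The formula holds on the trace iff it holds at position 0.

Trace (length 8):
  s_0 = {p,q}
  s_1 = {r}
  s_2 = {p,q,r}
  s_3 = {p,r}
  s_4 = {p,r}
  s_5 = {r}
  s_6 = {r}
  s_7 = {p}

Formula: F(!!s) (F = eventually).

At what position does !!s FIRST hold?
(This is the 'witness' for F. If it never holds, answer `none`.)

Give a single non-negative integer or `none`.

s_0={p,q}: !!s=False !s=True s=False
s_1={r}: !!s=False !s=True s=False
s_2={p,q,r}: !!s=False !s=True s=False
s_3={p,r}: !!s=False !s=True s=False
s_4={p,r}: !!s=False !s=True s=False
s_5={r}: !!s=False !s=True s=False
s_6={r}: !!s=False !s=True s=False
s_7={p}: !!s=False !s=True s=False
F(!!s) does not hold (no witness exists).

Answer: none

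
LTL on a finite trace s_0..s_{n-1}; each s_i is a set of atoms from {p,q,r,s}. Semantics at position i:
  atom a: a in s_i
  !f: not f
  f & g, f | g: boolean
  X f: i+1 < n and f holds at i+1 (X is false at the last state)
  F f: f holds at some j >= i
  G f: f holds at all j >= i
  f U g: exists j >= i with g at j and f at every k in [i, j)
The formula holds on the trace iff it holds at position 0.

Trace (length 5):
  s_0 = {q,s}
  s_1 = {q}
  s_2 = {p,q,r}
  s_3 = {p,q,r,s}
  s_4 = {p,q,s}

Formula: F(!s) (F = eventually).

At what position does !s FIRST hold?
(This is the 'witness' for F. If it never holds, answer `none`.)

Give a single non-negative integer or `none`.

s_0={q,s}: !s=False s=True
s_1={q}: !s=True s=False
s_2={p,q,r}: !s=True s=False
s_3={p,q,r,s}: !s=False s=True
s_4={p,q,s}: !s=False s=True
F(!s) holds; first witness at position 1.

Answer: 1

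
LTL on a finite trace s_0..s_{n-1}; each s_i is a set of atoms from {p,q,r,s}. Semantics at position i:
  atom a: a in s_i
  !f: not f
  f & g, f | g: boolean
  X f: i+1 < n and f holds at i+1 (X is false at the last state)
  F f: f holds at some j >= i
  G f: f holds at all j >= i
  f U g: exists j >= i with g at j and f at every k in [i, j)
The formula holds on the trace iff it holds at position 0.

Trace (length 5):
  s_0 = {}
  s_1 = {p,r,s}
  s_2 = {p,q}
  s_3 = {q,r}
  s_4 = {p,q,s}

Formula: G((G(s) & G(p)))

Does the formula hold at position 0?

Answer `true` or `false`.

Answer: false

Derivation:
s_0={}: G((G(s) & G(p)))=False (G(s) & G(p))=False G(s)=False s=False G(p)=False p=False
s_1={p,r,s}: G((G(s) & G(p)))=False (G(s) & G(p))=False G(s)=False s=True G(p)=False p=True
s_2={p,q}: G((G(s) & G(p)))=False (G(s) & G(p))=False G(s)=False s=False G(p)=False p=True
s_3={q,r}: G((G(s) & G(p)))=False (G(s) & G(p))=False G(s)=False s=False G(p)=False p=False
s_4={p,q,s}: G((G(s) & G(p)))=True (G(s) & G(p))=True G(s)=True s=True G(p)=True p=True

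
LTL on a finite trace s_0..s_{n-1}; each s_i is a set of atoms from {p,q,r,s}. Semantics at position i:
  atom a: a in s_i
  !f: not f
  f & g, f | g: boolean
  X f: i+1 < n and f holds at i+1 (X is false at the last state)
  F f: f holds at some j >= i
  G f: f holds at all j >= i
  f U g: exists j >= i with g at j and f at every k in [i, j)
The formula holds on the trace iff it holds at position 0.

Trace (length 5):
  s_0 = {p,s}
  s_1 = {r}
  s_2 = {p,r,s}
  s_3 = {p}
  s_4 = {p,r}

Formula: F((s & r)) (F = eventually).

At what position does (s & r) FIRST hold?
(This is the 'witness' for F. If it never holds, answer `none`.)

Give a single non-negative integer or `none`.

s_0={p,s}: (s & r)=False s=True r=False
s_1={r}: (s & r)=False s=False r=True
s_2={p,r,s}: (s & r)=True s=True r=True
s_3={p}: (s & r)=False s=False r=False
s_4={p,r}: (s & r)=False s=False r=True
F((s & r)) holds; first witness at position 2.

Answer: 2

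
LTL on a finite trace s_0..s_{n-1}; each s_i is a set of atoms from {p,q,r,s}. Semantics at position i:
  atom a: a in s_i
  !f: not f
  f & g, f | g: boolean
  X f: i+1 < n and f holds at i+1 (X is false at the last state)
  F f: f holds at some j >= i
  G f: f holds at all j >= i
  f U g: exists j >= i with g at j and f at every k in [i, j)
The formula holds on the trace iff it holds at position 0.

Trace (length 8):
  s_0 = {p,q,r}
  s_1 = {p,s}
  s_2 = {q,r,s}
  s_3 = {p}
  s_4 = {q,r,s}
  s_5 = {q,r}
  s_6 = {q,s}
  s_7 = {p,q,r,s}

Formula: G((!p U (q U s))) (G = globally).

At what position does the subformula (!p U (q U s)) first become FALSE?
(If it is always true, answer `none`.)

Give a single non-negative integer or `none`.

s_0={p,q,r}: (!p U (q U s))=True !p=False p=True (q U s)=True q=True s=False
s_1={p,s}: (!p U (q U s))=True !p=False p=True (q U s)=True q=False s=True
s_2={q,r,s}: (!p U (q U s))=True !p=True p=False (q U s)=True q=True s=True
s_3={p}: (!p U (q U s))=False !p=False p=True (q U s)=False q=False s=False
s_4={q,r,s}: (!p U (q U s))=True !p=True p=False (q U s)=True q=True s=True
s_5={q,r}: (!p U (q U s))=True !p=True p=False (q U s)=True q=True s=False
s_6={q,s}: (!p U (q U s))=True !p=True p=False (q U s)=True q=True s=True
s_7={p,q,r,s}: (!p U (q U s))=True !p=False p=True (q U s)=True q=True s=True
G((!p U (q U s))) holds globally = False
First violation at position 3.

Answer: 3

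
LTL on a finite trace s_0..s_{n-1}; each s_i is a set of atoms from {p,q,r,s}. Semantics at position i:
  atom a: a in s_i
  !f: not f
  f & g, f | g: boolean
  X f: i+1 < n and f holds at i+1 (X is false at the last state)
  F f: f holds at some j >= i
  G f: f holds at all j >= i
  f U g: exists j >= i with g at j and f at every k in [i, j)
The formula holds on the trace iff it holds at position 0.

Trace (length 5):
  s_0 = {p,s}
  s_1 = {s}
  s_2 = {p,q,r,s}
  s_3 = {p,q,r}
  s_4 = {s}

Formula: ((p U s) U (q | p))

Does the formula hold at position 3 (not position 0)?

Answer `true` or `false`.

s_0={p,s}: ((p U s) U (q | p))=True (p U s)=True p=True s=True (q | p)=True q=False
s_1={s}: ((p U s) U (q | p))=True (p U s)=True p=False s=True (q | p)=False q=False
s_2={p,q,r,s}: ((p U s) U (q | p))=True (p U s)=True p=True s=True (q | p)=True q=True
s_3={p,q,r}: ((p U s) U (q | p))=True (p U s)=True p=True s=False (q | p)=True q=True
s_4={s}: ((p U s) U (q | p))=False (p U s)=True p=False s=True (q | p)=False q=False
Evaluating at position 3: result = True

Answer: true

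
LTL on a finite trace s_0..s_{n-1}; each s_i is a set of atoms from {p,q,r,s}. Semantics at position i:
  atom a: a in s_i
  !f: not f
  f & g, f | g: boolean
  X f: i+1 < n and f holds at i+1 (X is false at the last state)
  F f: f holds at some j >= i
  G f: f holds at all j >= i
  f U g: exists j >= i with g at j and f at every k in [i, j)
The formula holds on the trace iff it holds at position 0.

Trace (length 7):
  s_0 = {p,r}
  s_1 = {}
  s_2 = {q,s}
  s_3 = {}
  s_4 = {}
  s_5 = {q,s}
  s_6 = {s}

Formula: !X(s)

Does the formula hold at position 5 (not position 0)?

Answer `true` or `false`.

Answer: false

Derivation:
s_0={p,r}: !X(s)=True X(s)=False s=False
s_1={}: !X(s)=False X(s)=True s=False
s_2={q,s}: !X(s)=True X(s)=False s=True
s_3={}: !X(s)=True X(s)=False s=False
s_4={}: !X(s)=False X(s)=True s=False
s_5={q,s}: !X(s)=False X(s)=True s=True
s_6={s}: !X(s)=True X(s)=False s=True
Evaluating at position 5: result = False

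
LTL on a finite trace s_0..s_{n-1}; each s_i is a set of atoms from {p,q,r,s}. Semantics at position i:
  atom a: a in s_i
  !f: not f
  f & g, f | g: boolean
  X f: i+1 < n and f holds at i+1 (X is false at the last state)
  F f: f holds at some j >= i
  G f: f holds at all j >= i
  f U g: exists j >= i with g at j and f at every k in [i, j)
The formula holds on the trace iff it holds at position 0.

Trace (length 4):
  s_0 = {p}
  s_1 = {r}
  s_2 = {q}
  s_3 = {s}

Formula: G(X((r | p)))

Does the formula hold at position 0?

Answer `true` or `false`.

s_0={p}: G(X((r | p)))=False X((r | p))=True (r | p)=True r=False p=True
s_1={r}: G(X((r | p)))=False X((r | p))=False (r | p)=True r=True p=False
s_2={q}: G(X((r | p)))=False X((r | p))=False (r | p)=False r=False p=False
s_3={s}: G(X((r | p)))=False X((r | p))=False (r | p)=False r=False p=False

Answer: false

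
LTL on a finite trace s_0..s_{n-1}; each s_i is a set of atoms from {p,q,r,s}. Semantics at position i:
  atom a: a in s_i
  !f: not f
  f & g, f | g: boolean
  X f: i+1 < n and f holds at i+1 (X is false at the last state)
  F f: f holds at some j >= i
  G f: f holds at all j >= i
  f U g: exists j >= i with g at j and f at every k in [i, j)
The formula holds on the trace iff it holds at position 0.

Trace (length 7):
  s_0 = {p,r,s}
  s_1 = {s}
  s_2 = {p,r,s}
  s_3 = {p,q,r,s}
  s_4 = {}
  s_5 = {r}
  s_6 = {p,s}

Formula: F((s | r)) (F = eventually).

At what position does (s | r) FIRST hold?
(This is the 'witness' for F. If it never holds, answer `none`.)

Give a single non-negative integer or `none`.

Answer: 0

Derivation:
s_0={p,r,s}: (s | r)=True s=True r=True
s_1={s}: (s | r)=True s=True r=False
s_2={p,r,s}: (s | r)=True s=True r=True
s_3={p,q,r,s}: (s | r)=True s=True r=True
s_4={}: (s | r)=False s=False r=False
s_5={r}: (s | r)=True s=False r=True
s_6={p,s}: (s | r)=True s=True r=False
F((s | r)) holds; first witness at position 0.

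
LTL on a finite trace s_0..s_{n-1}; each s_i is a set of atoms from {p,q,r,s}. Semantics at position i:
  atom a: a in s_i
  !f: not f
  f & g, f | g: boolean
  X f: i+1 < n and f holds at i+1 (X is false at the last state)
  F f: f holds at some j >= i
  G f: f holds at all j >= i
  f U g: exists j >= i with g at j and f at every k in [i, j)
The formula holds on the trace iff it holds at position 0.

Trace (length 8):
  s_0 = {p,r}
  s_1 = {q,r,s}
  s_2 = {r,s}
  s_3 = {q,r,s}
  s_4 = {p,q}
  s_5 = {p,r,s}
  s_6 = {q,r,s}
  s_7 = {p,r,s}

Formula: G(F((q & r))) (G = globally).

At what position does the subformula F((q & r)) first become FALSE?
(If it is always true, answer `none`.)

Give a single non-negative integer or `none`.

s_0={p,r}: F((q & r))=True (q & r)=False q=False r=True
s_1={q,r,s}: F((q & r))=True (q & r)=True q=True r=True
s_2={r,s}: F((q & r))=True (q & r)=False q=False r=True
s_3={q,r,s}: F((q & r))=True (q & r)=True q=True r=True
s_4={p,q}: F((q & r))=True (q & r)=False q=True r=False
s_5={p,r,s}: F((q & r))=True (q & r)=False q=False r=True
s_6={q,r,s}: F((q & r))=True (q & r)=True q=True r=True
s_7={p,r,s}: F((q & r))=False (q & r)=False q=False r=True
G(F((q & r))) holds globally = False
First violation at position 7.

Answer: 7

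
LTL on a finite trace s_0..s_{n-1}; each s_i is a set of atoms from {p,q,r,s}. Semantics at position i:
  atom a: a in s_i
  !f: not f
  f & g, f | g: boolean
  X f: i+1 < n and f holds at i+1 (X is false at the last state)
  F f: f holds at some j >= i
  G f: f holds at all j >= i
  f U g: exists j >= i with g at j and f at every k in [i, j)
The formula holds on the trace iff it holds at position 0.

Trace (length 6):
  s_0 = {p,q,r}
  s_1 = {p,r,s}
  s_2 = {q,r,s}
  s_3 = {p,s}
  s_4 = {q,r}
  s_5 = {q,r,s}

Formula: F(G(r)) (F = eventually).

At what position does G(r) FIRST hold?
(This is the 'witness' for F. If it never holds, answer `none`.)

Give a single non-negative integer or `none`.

s_0={p,q,r}: G(r)=False r=True
s_1={p,r,s}: G(r)=False r=True
s_2={q,r,s}: G(r)=False r=True
s_3={p,s}: G(r)=False r=False
s_4={q,r}: G(r)=True r=True
s_5={q,r,s}: G(r)=True r=True
F(G(r)) holds; first witness at position 4.

Answer: 4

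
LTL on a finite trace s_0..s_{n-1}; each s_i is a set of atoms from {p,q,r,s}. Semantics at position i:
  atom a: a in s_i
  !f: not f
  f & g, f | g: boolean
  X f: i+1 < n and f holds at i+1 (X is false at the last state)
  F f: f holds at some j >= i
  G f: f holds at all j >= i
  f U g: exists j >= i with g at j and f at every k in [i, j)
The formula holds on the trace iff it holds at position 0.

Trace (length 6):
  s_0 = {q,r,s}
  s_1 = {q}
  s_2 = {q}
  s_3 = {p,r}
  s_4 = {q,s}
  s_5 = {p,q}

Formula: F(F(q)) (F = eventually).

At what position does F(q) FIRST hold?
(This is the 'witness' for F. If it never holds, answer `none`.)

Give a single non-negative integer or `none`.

s_0={q,r,s}: F(q)=True q=True
s_1={q}: F(q)=True q=True
s_2={q}: F(q)=True q=True
s_3={p,r}: F(q)=True q=False
s_4={q,s}: F(q)=True q=True
s_5={p,q}: F(q)=True q=True
F(F(q)) holds; first witness at position 0.

Answer: 0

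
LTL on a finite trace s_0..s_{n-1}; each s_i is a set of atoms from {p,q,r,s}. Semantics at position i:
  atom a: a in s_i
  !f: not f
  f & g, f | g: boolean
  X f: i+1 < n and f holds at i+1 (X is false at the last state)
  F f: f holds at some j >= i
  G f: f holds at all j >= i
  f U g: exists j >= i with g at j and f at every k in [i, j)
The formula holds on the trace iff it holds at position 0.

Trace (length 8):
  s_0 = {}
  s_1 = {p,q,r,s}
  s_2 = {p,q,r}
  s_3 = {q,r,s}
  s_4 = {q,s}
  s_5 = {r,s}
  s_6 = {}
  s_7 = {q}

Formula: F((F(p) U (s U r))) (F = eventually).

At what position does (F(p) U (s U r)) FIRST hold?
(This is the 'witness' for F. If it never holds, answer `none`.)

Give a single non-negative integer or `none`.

s_0={}: (F(p) U (s U r))=True F(p)=True p=False (s U r)=False s=False r=False
s_1={p,q,r,s}: (F(p) U (s U r))=True F(p)=True p=True (s U r)=True s=True r=True
s_2={p,q,r}: (F(p) U (s U r))=True F(p)=True p=True (s U r)=True s=False r=True
s_3={q,r,s}: (F(p) U (s U r))=True F(p)=False p=False (s U r)=True s=True r=True
s_4={q,s}: (F(p) U (s U r))=True F(p)=False p=False (s U r)=True s=True r=False
s_5={r,s}: (F(p) U (s U r))=True F(p)=False p=False (s U r)=True s=True r=True
s_6={}: (F(p) U (s U r))=False F(p)=False p=False (s U r)=False s=False r=False
s_7={q}: (F(p) U (s U r))=False F(p)=False p=False (s U r)=False s=False r=False
F((F(p) U (s U r))) holds; first witness at position 0.

Answer: 0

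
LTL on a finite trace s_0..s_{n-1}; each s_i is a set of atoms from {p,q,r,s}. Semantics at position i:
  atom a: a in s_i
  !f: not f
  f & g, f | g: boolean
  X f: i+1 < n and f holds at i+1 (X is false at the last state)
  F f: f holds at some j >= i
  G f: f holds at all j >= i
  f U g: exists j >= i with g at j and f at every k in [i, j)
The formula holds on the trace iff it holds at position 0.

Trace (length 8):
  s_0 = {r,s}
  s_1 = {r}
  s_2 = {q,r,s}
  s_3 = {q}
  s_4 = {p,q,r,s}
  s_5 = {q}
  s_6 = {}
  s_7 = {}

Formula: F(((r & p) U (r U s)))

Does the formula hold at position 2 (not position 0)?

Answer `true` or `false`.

s_0={r,s}: F(((r & p) U (r U s)))=True ((r & p) U (r U s))=True (r & p)=False r=True p=False (r U s)=True s=True
s_1={r}: F(((r & p) U (r U s)))=True ((r & p) U (r U s))=True (r & p)=False r=True p=False (r U s)=True s=False
s_2={q,r,s}: F(((r & p) U (r U s)))=True ((r & p) U (r U s))=True (r & p)=False r=True p=False (r U s)=True s=True
s_3={q}: F(((r & p) U (r U s)))=True ((r & p) U (r U s))=False (r & p)=False r=False p=False (r U s)=False s=False
s_4={p,q,r,s}: F(((r & p) U (r U s)))=True ((r & p) U (r U s))=True (r & p)=True r=True p=True (r U s)=True s=True
s_5={q}: F(((r & p) U (r U s)))=False ((r & p) U (r U s))=False (r & p)=False r=False p=False (r U s)=False s=False
s_6={}: F(((r & p) U (r U s)))=False ((r & p) U (r U s))=False (r & p)=False r=False p=False (r U s)=False s=False
s_7={}: F(((r & p) U (r U s)))=False ((r & p) U (r U s))=False (r & p)=False r=False p=False (r U s)=False s=False
Evaluating at position 2: result = True

Answer: true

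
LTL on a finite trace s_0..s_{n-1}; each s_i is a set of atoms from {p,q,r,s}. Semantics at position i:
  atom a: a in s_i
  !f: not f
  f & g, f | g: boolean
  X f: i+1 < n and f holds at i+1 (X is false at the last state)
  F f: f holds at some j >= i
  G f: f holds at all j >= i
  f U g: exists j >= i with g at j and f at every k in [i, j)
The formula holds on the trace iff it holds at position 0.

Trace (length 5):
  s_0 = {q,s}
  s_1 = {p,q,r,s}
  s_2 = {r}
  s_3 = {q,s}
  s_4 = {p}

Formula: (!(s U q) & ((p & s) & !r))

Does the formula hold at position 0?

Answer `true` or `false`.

Answer: false

Derivation:
s_0={q,s}: (!(s U q) & ((p & s) & !r))=False !(s U q)=False (s U q)=True s=True q=True ((p & s) & !r)=False (p & s)=False p=False !r=True r=False
s_1={p,q,r,s}: (!(s U q) & ((p & s) & !r))=False !(s U q)=False (s U q)=True s=True q=True ((p & s) & !r)=False (p & s)=True p=True !r=False r=True
s_2={r}: (!(s U q) & ((p & s) & !r))=False !(s U q)=True (s U q)=False s=False q=False ((p & s) & !r)=False (p & s)=False p=False !r=False r=True
s_3={q,s}: (!(s U q) & ((p & s) & !r))=False !(s U q)=False (s U q)=True s=True q=True ((p & s) & !r)=False (p & s)=False p=False !r=True r=False
s_4={p}: (!(s U q) & ((p & s) & !r))=False !(s U q)=True (s U q)=False s=False q=False ((p & s) & !r)=False (p & s)=False p=True !r=True r=False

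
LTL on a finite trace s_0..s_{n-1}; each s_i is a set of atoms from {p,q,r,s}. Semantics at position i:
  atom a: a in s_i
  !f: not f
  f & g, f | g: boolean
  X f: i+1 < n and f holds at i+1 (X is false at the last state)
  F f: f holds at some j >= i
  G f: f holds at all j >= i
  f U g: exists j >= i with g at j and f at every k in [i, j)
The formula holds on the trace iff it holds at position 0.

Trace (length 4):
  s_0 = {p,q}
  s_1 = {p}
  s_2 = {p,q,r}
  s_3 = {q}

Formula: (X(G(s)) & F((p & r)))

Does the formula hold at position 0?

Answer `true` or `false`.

Answer: false

Derivation:
s_0={p,q}: (X(G(s)) & F((p & r)))=False X(G(s))=False G(s)=False s=False F((p & r))=True (p & r)=False p=True r=False
s_1={p}: (X(G(s)) & F((p & r)))=False X(G(s))=False G(s)=False s=False F((p & r))=True (p & r)=False p=True r=False
s_2={p,q,r}: (X(G(s)) & F((p & r)))=False X(G(s))=False G(s)=False s=False F((p & r))=True (p & r)=True p=True r=True
s_3={q}: (X(G(s)) & F((p & r)))=False X(G(s))=False G(s)=False s=False F((p & r))=False (p & r)=False p=False r=False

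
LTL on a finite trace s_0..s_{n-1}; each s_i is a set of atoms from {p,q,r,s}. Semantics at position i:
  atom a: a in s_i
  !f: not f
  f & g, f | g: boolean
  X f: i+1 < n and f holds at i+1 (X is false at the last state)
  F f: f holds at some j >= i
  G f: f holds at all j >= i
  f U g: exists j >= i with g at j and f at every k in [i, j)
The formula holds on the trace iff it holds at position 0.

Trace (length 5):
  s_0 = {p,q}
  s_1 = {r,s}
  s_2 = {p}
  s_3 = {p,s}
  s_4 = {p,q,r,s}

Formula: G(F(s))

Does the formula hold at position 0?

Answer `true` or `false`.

Answer: true

Derivation:
s_0={p,q}: G(F(s))=True F(s)=True s=False
s_1={r,s}: G(F(s))=True F(s)=True s=True
s_2={p}: G(F(s))=True F(s)=True s=False
s_3={p,s}: G(F(s))=True F(s)=True s=True
s_4={p,q,r,s}: G(F(s))=True F(s)=True s=True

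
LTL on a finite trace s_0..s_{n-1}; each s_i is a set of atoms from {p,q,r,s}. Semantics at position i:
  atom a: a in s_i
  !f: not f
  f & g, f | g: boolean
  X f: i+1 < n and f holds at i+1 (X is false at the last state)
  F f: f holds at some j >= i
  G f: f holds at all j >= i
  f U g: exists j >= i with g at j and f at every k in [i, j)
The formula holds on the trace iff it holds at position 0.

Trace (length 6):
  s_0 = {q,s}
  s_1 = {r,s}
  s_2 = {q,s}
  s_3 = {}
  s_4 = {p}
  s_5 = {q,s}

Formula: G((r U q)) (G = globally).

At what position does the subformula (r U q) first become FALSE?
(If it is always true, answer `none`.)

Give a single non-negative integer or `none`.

s_0={q,s}: (r U q)=True r=False q=True
s_1={r,s}: (r U q)=True r=True q=False
s_2={q,s}: (r U q)=True r=False q=True
s_3={}: (r U q)=False r=False q=False
s_4={p}: (r U q)=False r=False q=False
s_5={q,s}: (r U q)=True r=False q=True
G((r U q)) holds globally = False
First violation at position 3.

Answer: 3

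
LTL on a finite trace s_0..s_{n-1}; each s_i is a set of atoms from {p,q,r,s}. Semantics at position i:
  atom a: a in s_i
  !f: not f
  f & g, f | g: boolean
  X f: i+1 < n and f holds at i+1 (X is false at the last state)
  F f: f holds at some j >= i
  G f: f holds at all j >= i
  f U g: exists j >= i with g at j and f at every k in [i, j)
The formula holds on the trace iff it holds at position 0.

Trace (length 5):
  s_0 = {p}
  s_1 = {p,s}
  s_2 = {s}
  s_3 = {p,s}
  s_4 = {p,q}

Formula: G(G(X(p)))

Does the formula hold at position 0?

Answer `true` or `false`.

Answer: false

Derivation:
s_0={p}: G(G(X(p)))=False G(X(p))=False X(p)=True p=True
s_1={p,s}: G(G(X(p)))=False G(X(p))=False X(p)=False p=True
s_2={s}: G(G(X(p)))=False G(X(p))=False X(p)=True p=False
s_3={p,s}: G(G(X(p)))=False G(X(p))=False X(p)=True p=True
s_4={p,q}: G(G(X(p)))=False G(X(p))=False X(p)=False p=True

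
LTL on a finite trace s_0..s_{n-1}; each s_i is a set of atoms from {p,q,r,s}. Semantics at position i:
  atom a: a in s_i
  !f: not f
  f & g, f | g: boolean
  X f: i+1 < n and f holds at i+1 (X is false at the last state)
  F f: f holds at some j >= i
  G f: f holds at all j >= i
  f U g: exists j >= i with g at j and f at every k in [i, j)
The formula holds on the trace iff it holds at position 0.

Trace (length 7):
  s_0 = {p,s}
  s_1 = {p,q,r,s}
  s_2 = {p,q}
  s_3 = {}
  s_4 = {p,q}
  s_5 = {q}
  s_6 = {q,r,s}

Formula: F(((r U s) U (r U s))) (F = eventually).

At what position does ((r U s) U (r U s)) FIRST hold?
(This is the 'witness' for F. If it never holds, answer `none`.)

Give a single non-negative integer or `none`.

Answer: 0

Derivation:
s_0={p,s}: ((r U s) U (r U s))=True (r U s)=True r=False s=True
s_1={p,q,r,s}: ((r U s) U (r U s))=True (r U s)=True r=True s=True
s_2={p,q}: ((r U s) U (r U s))=False (r U s)=False r=False s=False
s_3={}: ((r U s) U (r U s))=False (r U s)=False r=False s=False
s_4={p,q}: ((r U s) U (r U s))=False (r U s)=False r=False s=False
s_5={q}: ((r U s) U (r U s))=False (r U s)=False r=False s=False
s_6={q,r,s}: ((r U s) U (r U s))=True (r U s)=True r=True s=True
F(((r U s) U (r U s))) holds; first witness at position 0.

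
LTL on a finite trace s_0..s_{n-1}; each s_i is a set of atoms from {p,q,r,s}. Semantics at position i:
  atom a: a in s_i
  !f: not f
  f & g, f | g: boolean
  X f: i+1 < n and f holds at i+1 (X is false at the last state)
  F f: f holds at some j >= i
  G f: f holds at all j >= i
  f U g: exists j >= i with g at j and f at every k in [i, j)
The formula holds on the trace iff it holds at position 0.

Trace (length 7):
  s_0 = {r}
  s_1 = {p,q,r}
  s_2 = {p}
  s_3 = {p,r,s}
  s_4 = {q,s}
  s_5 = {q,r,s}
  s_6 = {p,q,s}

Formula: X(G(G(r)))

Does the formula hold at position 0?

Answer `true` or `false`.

Answer: false

Derivation:
s_0={r}: X(G(G(r)))=False G(G(r))=False G(r)=False r=True
s_1={p,q,r}: X(G(G(r)))=False G(G(r))=False G(r)=False r=True
s_2={p}: X(G(G(r)))=False G(G(r))=False G(r)=False r=False
s_3={p,r,s}: X(G(G(r)))=False G(G(r))=False G(r)=False r=True
s_4={q,s}: X(G(G(r)))=False G(G(r))=False G(r)=False r=False
s_5={q,r,s}: X(G(G(r)))=False G(G(r))=False G(r)=False r=True
s_6={p,q,s}: X(G(G(r)))=False G(G(r))=False G(r)=False r=False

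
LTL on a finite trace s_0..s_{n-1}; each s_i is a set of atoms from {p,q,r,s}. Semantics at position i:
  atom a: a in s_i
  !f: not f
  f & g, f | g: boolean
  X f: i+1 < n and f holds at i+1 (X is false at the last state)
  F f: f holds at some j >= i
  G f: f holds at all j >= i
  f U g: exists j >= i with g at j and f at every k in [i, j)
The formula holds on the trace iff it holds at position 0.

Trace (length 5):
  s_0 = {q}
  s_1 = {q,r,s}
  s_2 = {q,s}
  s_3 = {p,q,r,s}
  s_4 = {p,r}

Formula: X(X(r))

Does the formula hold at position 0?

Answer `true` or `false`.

Answer: false

Derivation:
s_0={q}: X(X(r))=False X(r)=True r=False
s_1={q,r,s}: X(X(r))=True X(r)=False r=True
s_2={q,s}: X(X(r))=True X(r)=True r=False
s_3={p,q,r,s}: X(X(r))=False X(r)=True r=True
s_4={p,r}: X(X(r))=False X(r)=False r=True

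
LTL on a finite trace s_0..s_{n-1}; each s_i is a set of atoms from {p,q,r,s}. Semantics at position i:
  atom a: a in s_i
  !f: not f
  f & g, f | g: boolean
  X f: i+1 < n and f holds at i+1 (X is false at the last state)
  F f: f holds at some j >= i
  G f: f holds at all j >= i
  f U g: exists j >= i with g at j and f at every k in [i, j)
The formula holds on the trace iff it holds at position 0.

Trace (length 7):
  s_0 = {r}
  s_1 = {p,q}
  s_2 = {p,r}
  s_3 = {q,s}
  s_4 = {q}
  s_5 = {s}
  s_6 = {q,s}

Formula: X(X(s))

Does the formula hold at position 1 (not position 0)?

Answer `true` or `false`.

s_0={r}: X(X(s))=False X(s)=False s=False
s_1={p,q}: X(X(s))=True X(s)=False s=False
s_2={p,r}: X(X(s))=False X(s)=True s=False
s_3={q,s}: X(X(s))=True X(s)=False s=True
s_4={q}: X(X(s))=True X(s)=True s=False
s_5={s}: X(X(s))=False X(s)=True s=True
s_6={q,s}: X(X(s))=False X(s)=False s=True
Evaluating at position 1: result = True

Answer: true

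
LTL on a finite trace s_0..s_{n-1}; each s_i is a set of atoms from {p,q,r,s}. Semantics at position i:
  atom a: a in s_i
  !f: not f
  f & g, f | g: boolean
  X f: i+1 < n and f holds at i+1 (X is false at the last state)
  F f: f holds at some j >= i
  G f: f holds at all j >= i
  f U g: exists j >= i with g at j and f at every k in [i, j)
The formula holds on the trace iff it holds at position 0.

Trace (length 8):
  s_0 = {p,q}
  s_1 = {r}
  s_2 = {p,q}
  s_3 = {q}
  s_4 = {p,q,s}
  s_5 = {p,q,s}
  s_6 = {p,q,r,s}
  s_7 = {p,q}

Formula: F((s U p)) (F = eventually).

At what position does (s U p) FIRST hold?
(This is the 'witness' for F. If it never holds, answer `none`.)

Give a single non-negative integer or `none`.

Answer: 0

Derivation:
s_0={p,q}: (s U p)=True s=False p=True
s_1={r}: (s U p)=False s=False p=False
s_2={p,q}: (s U p)=True s=False p=True
s_3={q}: (s U p)=False s=False p=False
s_4={p,q,s}: (s U p)=True s=True p=True
s_5={p,q,s}: (s U p)=True s=True p=True
s_6={p,q,r,s}: (s U p)=True s=True p=True
s_7={p,q}: (s U p)=True s=False p=True
F((s U p)) holds; first witness at position 0.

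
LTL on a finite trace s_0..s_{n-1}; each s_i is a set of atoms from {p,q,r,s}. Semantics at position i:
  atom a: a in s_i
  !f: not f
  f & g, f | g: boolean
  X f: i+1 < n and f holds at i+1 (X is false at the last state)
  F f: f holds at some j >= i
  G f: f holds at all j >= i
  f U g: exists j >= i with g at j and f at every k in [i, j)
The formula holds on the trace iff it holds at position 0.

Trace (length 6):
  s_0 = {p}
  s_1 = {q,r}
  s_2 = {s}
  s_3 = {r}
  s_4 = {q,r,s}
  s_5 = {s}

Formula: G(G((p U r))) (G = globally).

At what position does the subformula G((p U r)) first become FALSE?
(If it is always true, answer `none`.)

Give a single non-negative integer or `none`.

Answer: 0

Derivation:
s_0={p}: G((p U r))=False (p U r)=True p=True r=False
s_1={q,r}: G((p U r))=False (p U r)=True p=False r=True
s_2={s}: G((p U r))=False (p U r)=False p=False r=False
s_3={r}: G((p U r))=False (p U r)=True p=False r=True
s_4={q,r,s}: G((p U r))=False (p U r)=True p=False r=True
s_5={s}: G((p U r))=False (p U r)=False p=False r=False
G(G((p U r))) holds globally = False
First violation at position 0.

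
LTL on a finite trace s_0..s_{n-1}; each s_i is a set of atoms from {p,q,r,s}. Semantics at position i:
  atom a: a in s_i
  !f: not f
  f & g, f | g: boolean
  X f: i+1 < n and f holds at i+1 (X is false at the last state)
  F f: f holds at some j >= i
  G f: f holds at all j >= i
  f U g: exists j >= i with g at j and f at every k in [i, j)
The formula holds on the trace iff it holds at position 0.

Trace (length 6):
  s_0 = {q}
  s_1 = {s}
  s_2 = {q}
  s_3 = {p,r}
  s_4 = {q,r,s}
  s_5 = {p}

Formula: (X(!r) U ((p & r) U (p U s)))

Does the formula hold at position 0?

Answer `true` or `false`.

Answer: true

Derivation:
s_0={q}: (X(!r) U ((p & r) U (p U s)))=True X(!r)=True !r=True r=False ((p & r) U (p U s))=False (p & r)=False p=False (p U s)=False s=False
s_1={s}: (X(!r) U ((p & r) U (p U s)))=True X(!r)=True !r=True r=False ((p & r) U (p U s))=True (p & r)=False p=False (p U s)=True s=True
s_2={q}: (X(!r) U ((p & r) U (p U s)))=False X(!r)=False !r=True r=False ((p & r) U (p U s))=False (p & r)=False p=False (p U s)=False s=False
s_3={p,r}: (X(!r) U ((p & r) U (p U s)))=True X(!r)=False !r=False r=True ((p & r) U (p U s))=True (p & r)=True p=True (p U s)=True s=False
s_4={q,r,s}: (X(!r) U ((p & r) U (p U s)))=True X(!r)=True !r=False r=True ((p & r) U (p U s))=True (p & r)=False p=False (p U s)=True s=True
s_5={p}: (X(!r) U ((p & r) U (p U s)))=False X(!r)=False !r=True r=False ((p & r) U (p U s))=False (p & r)=False p=True (p U s)=False s=False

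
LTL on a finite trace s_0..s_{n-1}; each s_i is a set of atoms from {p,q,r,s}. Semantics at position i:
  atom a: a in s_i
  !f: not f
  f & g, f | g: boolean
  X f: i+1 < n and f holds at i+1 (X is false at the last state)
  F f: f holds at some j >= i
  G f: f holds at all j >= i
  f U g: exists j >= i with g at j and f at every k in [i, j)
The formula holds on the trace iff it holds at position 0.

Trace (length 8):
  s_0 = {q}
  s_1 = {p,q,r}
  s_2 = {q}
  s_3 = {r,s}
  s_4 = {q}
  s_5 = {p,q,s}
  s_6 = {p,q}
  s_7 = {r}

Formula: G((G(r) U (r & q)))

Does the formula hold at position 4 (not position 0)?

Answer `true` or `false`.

s_0={q}: G((G(r) U (r & q)))=False (G(r) U (r & q))=False G(r)=False r=False (r & q)=False q=True
s_1={p,q,r}: G((G(r) U (r & q)))=False (G(r) U (r & q))=True G(r)=False r=True (r & q)=True q=True
s_2={q}: G((G(r) U (r & q)))=False (G(r) U (r & q))=False G(r)=False r=False (r & q)=False q=True
s_3={r,s}: G((G(r) U (r & q)))=False (G(r) U (r & q))=False G(r)=False r=True (r & q)=False q=False
s_4={q}: G((G(r) U (r & q)))=False (G(r) U (r & q))=False G(r)=False r=False (r & q)=False q=True
s_5={p,q,s}: G((G(r) U (r & q)))=False (G(r) U (r & q))=False G(r)=False r=False (r & q)=False q=True
s_6={p,q}: G((G(r) U (r & q)))=False (G(r) U (r & q))=False G(r)=False r=False (r & q)=False q=True
s_7={r}: G((G(r) U (r & q)))=False (G(r) U (r & q))=False G(r)=True r=True (r & q)=False q=False
Evaluating at position 4: result = False

Answer: false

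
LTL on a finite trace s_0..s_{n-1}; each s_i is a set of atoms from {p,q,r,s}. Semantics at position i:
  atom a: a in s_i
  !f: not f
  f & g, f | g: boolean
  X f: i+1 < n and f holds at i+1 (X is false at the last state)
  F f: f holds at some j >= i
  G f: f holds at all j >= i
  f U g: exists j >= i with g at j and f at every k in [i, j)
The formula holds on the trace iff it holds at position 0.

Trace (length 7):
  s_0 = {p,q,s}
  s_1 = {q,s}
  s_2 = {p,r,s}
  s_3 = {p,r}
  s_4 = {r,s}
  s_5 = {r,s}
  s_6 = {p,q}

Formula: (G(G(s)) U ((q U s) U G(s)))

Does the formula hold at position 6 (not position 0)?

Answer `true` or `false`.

Answer: false

Derivation:
s_0={p,q,s}: (G(G(s)) U ((q U s) U G(s)))=False G(G(s))=False G(s)=False s=True ((q U s) U G(s))=False (q U s)=True q=True
s_1={q,s}: (G(G(s)) U ((q U s) U G(s)))=False G(G(s))=False G(s)=False s=True ((q U s) U G(s))=False (q U s)=True q=True
s_2={p,r,s}: (G(G(s)) U ((q U s) U G(s)))=False G(G(s))=False G(s)=False s=True ((q U s) U G(s))=False (q U s)=True q=False
s_3={p,r}: (G(G(s)) U ((q U s) U G(s)))=False G(G(s))=False G(s)=False s=False ((q U s) U G(s))=False (q U s)=False q=False
s_4={r,s}: (G(G(s)) U ((q U s) U G(s)))=False G(G(s))=False G(s)=False s=True ((q U s) U G(s))=False (q U s)=True q=False
s_5={r,s}: (G(G(s)) U ((q U s) U G(s)))=False G(G(s))=False G(s)=False s=True ((q U s) U G(s))=False (q U s)=True q=False
s_6={p,q}: (G(G(s)) U ((q U s) U G(s)))=False G(G(s))=False G(s)=False s=False ((q U s) U G(s))=False (q U s)=False q=True
Evaluating at position 6: result = False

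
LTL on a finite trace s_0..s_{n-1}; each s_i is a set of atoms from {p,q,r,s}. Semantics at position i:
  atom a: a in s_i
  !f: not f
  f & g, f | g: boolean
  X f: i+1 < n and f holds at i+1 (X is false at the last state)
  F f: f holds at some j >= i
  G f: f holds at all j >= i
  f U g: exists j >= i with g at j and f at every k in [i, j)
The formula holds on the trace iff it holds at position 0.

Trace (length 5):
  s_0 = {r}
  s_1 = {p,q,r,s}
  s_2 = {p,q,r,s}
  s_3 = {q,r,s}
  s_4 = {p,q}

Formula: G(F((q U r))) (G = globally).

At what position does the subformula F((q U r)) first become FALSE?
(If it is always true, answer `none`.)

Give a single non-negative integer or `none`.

Answer: 4

Derivation:
s_0={r}: F((q U r))=True (q U r)=True q=False r=True
s_1={p,q,r,s}: F((q U r))=True (q U r)=True q=True r=True
s_2={p,q,r,s}: F((q U r))=True (q U r)=True q=True r=True
s_3={q,r,s}: F((q U r))=True (q U r)=True q=True r=True
s_4={p,q}: F((q U r))=False (q U r)=False q=True r=False
G(F((q U r))) holds globally = False
First violation at position 4.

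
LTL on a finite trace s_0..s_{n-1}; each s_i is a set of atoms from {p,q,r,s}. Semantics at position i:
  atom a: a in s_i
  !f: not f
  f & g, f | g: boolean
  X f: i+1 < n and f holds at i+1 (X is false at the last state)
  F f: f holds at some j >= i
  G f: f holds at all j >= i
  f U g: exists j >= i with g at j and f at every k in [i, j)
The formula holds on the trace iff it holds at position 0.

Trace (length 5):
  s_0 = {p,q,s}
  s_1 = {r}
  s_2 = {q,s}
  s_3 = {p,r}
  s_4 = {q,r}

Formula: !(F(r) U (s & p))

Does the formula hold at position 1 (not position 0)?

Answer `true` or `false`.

Answer: true

Derivation:
s_0={p,q,s}: !(F(r) U (s & p))=False (F(r) U (s & p))=True F(r)=True r=False (s & p)=True s=True p=True
s_1={r}: !(F(r) U (s & p))=True (F(r) U (s & p))=False F(r)=True r=True (s & p)=False s=False p=False
s_2={q,s}: !(F(r) U (s & p))=True (F(r) U (s & p))=False F(r)=True r=False (s & p)=False s=True p=False
s_3={p,r}: !(F(r) U (s & p))=True (F(r) U (s & p))=False F(r)=True r=True (s & p)=False s=False p=True
s_4={q,r}: !(F(r) U (s & p))=True (F(r) U (s & p))=False F(r)=True r=True (s & p)=False s=False p=False
Evaluating at position 1: result = True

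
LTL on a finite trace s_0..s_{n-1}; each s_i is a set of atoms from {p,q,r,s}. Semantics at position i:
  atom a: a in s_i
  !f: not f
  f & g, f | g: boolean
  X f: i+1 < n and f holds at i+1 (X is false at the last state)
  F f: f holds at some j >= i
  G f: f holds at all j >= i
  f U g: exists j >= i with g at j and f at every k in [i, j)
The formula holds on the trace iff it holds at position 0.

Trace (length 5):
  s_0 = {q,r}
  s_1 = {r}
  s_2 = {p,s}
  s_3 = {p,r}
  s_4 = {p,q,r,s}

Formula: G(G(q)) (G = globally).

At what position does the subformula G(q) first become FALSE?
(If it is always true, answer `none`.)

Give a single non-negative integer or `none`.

Answer: 0

Derivation:
s_0={q,r}: G(q)=False q=True
s_1={r}: G(q)=False q=False
s_2={p,s}: G(q)=False q=False
s_3={p,r}: G(q)=False q=False
s_4={p,q,r,s}: G(q)=True q=True
G(G(q)) holds globally = False
First violation at position 0.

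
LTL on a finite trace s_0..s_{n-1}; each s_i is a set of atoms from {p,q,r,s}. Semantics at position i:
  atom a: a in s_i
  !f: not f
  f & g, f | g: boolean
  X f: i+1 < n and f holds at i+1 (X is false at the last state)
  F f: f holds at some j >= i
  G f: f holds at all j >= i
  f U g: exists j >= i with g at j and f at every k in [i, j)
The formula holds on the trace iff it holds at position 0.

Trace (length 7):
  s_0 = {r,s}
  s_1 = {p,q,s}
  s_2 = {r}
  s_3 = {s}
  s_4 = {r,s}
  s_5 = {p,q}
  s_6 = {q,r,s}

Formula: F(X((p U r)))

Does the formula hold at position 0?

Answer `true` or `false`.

Answer: true

Derivation:
s_0={r,s}: F(X((p U r)))=True X((p U r))=True (p U r)=True p=False r=True
s_1={p,q,s}: F(X((p U r)))=True X((p U r))=True (p U r)=True p=True r=False
s_2={r}: F(X((p U r)))=True X((p U r))=False (p U r)=True p=False r=True
s_3={s}: F(X((p U r)))=True X((p U r))=True (p U r)=False p=False r=False
s_4={r,s}: F(X((p U r)))=True X((p U r))=True (p U r)=True p=False r=True
s_5={p,q}: F(X((p U r)))=True X((p U r))=True (p U r)=True p=True r=False
s_6={q,r,s}: F(X((p U r)))=False X((p U r))=False (p U r)=True p=False r=True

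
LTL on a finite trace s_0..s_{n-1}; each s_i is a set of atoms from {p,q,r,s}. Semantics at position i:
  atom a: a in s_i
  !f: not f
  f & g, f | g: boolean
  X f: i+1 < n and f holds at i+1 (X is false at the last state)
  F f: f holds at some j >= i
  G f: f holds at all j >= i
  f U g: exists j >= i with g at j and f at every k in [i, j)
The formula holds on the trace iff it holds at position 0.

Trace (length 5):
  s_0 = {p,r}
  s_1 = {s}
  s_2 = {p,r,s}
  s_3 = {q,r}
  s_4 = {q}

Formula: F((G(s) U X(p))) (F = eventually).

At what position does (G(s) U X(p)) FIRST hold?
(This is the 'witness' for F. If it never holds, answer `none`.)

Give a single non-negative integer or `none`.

s_0={p,r}: (G(s) U X(p))=False G(s)=False s=False X(p)=False p=True
s_1={s}: (G(s) U X(p))=True G(s)=False s=True X(p)=True p=False
s_2={p,r,s}: (G(s) U X(p))=False G(s)=False s=True X(p)=False p=True
s_3={q,r}: (G(s) U X(p))=False G(s)=False s=False X(p)=False p=False
s_4={q}: (G(s) U X(p))=False G(s)=False s=False X(p)=False p=False
F((G(s) U X(p))) holds; first witness at position 1.

Answer: 1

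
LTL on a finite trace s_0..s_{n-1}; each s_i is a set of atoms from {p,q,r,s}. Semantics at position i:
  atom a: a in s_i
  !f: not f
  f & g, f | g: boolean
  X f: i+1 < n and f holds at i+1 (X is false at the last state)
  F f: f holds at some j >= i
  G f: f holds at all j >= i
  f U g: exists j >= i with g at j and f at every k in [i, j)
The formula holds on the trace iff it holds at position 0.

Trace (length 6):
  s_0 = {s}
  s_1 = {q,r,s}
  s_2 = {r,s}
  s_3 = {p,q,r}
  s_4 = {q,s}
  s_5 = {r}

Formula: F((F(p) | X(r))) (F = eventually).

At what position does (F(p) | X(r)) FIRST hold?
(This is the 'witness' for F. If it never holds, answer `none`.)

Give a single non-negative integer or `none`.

s_0={s}: (F(p) | X(r))=True F(p)=True p=False X(r)=True r=False
s_1={q,r,s}: (F(p) | X(r))=True F(p)=True p=False X(r)=True r=True
s_2={r,s}: (F(p) | X(r))=True F(p)=True p=False X(r)=True r=True
s_3={p,q,r}: (F(p) | X(r))=True F(p)=True p=True X(r)=False r=True
s_4={q,s}: (F(p) | X(r))=True F(p)=False p=False X(r)=True r=False
s_5={r}: (F(p) | X(r))=False F(p)=False p=False X(r)=False r=True
F((F(p) | X(r))) holds; first witness at position 0.

Answer: 0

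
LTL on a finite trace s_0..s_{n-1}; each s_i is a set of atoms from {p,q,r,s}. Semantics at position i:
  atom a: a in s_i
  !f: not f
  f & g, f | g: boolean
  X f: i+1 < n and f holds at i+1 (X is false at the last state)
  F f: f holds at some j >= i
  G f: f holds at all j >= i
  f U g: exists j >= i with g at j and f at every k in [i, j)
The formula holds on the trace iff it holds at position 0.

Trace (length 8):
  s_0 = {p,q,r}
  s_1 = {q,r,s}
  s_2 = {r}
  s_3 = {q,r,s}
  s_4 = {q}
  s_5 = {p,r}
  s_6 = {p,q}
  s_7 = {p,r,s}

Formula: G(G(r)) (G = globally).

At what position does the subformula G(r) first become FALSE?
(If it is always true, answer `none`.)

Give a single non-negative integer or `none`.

Answer: 0

Derivation:
s_0={p,q,r}: G(r)=False r=True
s_1={q,r,s}: G(r)=False r=True
s_2={r}: G(r)=False r=True
s_3={q,r,s}: G(r)=False r=True
s_4={q}: G(r)=False r=False
s_5={p,r}: G(r)=False r=True
s_6={p,q}: G(r)=False r=False
s_7={p,r,s}: G(r)=True r=True
G(G(r)) holds globally = False
First violation at position 0.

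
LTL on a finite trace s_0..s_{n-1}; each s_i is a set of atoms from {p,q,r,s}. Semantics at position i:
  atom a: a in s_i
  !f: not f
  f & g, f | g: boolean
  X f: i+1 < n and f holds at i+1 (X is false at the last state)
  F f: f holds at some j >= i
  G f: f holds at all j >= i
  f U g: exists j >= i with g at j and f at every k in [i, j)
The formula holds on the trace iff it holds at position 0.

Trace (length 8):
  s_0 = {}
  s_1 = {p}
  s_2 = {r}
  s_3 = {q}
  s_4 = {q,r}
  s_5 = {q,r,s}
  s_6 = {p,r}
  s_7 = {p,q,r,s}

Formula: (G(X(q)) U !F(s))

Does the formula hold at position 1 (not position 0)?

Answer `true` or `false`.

Answer: false

Derivation:
s_0={}: (G(X(q)) U !F(s))=False G(X(q))=False X(q)=False q=False !F(s)=False F(s)=True s=False
s_1={p}: (G(X(q)) U !F(s))=False G(X(q))=False X(q)=False q=False !F(s)=False F(s)=True s=False
s_2={r}: (G(X(q)) U !F(s))=False G(X(q))=False X(q)=True q=False !F(s)=False F(s)=True s=False
s_3={q}: (G(X(q)) U !F(s))=False G(X(q))=False X(q)=True q=True !F(s)=False F(s)=True s=False
s_4={q,r}: (G(X(q)) U !F(s))=False G(X(q))=False X(q)=True q=True !F(s)=False F(s)=True s=False
s_5={q,r,s}: (G(X(q)) U !F(s))=False G(X(q))=False X(q)=False q=True !F(s)=False F(s)=True s=True
s_6={p,r}: (G(X(q)) U !F(s))=False G(X(q))=False X(q)=True q=False !F(s)=False F(s)=True s=False
s_7={p,q,r,s}: (G(X(q)) U !F(s))=False G(X(q))=False X(q)=False q=True !F(s)=False F(s)=True s=True
Evaluating at position 1: result = False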